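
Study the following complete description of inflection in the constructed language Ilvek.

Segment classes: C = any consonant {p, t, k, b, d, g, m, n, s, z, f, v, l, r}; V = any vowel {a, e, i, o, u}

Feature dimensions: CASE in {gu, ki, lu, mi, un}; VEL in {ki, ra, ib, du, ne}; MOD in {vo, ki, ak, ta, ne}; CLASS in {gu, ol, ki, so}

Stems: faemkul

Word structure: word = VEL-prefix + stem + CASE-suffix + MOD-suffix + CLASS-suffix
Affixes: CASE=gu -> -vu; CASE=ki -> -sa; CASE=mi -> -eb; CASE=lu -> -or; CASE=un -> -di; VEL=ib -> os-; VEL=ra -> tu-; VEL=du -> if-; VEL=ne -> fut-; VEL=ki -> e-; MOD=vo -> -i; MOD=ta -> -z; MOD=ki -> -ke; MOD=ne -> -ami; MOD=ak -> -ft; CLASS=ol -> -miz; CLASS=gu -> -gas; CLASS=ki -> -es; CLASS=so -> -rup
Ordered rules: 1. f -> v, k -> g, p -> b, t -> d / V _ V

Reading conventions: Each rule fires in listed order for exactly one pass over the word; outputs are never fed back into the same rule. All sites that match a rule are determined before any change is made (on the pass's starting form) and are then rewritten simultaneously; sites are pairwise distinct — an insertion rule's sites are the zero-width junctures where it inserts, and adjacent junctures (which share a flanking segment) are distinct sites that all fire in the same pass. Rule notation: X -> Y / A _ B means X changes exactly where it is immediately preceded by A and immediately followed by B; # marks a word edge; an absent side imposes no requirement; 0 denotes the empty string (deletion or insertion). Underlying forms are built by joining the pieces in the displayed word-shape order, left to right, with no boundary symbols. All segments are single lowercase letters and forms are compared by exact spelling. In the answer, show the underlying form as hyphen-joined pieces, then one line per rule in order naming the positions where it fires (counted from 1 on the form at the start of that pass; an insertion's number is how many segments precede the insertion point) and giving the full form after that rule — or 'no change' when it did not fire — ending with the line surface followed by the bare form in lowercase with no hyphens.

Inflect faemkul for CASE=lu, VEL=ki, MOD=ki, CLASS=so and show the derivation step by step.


underlying: e-faemkul-or-ke-rup
1. f -> v, k -> g, p -> b, t -> d / V _ V: fires at position(s) 2: evaemkulorkerup
surface: evaemkulorkerup


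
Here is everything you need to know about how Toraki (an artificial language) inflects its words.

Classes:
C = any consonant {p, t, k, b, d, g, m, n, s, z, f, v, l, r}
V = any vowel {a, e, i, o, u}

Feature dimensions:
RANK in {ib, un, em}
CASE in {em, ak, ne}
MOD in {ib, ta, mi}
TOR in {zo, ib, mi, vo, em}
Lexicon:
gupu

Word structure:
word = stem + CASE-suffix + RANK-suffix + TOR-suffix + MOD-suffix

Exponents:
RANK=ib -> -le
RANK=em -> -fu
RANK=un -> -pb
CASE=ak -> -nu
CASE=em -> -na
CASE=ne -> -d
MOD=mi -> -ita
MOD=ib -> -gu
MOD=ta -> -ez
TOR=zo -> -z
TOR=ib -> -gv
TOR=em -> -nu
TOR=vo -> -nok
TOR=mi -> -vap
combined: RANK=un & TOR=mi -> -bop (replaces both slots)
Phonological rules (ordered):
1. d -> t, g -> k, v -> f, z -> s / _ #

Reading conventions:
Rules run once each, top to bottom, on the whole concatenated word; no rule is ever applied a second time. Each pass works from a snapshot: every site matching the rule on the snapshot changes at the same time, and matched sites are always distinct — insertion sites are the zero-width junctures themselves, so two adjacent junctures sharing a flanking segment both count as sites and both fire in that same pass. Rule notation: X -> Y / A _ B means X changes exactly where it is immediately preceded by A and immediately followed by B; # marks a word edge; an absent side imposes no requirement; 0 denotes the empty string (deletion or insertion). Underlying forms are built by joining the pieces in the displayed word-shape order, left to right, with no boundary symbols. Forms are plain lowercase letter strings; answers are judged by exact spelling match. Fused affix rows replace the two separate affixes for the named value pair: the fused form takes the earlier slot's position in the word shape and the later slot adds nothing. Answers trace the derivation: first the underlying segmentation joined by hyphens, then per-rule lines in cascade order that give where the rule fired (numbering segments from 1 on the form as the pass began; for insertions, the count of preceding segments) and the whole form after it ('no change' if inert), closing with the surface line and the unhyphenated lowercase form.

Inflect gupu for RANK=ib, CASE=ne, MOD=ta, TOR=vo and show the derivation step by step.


underlying: gupu-d-le-nok-ez
1. d -> t, g -> k, v -> f, z -> s / _ #: fires at position(s) 12: gupudlenokes
surface: gupudlenokes


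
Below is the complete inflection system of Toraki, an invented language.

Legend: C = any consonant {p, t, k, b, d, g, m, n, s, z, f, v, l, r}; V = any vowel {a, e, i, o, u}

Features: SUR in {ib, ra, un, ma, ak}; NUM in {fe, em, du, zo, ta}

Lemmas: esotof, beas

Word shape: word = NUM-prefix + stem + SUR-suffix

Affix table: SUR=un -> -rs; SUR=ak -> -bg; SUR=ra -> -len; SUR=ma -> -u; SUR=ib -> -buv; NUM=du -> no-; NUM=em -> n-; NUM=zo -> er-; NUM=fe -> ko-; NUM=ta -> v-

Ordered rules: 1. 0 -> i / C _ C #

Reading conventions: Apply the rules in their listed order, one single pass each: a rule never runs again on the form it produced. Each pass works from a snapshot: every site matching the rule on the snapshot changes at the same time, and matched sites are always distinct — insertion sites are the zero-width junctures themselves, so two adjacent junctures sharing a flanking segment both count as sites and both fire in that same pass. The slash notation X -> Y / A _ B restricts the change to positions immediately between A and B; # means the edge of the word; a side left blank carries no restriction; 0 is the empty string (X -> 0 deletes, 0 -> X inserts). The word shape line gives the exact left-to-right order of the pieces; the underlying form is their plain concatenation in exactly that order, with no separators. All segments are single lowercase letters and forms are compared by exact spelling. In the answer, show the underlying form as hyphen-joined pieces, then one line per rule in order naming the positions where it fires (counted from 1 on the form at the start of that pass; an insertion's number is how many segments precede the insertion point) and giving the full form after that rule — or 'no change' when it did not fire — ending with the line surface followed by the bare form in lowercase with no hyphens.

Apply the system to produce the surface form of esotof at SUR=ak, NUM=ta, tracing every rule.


underlying: v-esotof-bg
1. 0 -> i / C _ C #: inserts after position(s) 8: vesotofbig
surface: vesotofbig


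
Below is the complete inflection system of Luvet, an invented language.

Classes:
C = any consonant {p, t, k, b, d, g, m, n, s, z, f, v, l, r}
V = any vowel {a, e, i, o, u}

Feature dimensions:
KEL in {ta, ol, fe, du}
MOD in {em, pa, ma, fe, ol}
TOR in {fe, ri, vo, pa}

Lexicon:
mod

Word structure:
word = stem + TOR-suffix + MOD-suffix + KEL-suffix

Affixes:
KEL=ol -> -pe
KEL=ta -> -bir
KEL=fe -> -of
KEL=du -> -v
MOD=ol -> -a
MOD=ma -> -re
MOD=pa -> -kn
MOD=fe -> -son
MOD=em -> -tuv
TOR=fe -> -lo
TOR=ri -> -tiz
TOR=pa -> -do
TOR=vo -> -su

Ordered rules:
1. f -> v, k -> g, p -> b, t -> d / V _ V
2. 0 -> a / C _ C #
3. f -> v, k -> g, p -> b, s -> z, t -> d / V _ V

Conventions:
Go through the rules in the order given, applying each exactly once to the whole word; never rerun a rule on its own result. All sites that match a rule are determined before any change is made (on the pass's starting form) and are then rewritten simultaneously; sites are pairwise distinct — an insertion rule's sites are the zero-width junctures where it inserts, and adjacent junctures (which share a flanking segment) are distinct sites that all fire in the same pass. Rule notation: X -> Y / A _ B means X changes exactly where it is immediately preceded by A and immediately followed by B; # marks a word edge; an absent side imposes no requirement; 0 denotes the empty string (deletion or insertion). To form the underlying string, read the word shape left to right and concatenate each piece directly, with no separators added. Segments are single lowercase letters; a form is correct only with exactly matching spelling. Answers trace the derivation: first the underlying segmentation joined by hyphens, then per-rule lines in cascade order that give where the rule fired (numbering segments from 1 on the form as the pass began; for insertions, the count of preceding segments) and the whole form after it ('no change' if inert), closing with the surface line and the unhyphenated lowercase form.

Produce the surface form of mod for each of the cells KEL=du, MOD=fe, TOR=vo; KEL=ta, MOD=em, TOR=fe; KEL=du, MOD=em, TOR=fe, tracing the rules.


cell KEL=du, MOD=fe, TOR=vo:
underlying: mod-su-son-v
1. f -> v, k -> g, p -> b, t -> d / V _ V: no change
2. 0 -> a / C _ C #: inserts after position(s) 8: modsusonav
3. f -> v, k -> g, p -> b, s -> z, t -> d / V _ V: fires at position(s) 6: modsuzonav
surface: modsuzonav

cell KEL=ta, MOD=em, TOR=fe:
underlying: mod-lo-tuv-bir
1. f -> v, k -> g, p -> b, t -> d / V _ V: fires at position(s) 6: modloduvbir
2. 0 -> a / C _ C #: no change
3. f -> v, k -> g, p -> b, s -> z, t -> d / V _ V: no change
surface: modloduvbir

cell KEL=du, MOD=em, TOR=fe:
underlying: mod-lo-tuv-v
1. f -> v, k -> g, p -> b, t -> d / V _ V: fires at position(s) 6: modloduvv
2. 0 -> a / C _ C #: inserts after position(s) 8: modloduvav
3. f -> v, k -> g, p -> b, s -> z, t -> d / V _ V: no change
surface: modloduvav


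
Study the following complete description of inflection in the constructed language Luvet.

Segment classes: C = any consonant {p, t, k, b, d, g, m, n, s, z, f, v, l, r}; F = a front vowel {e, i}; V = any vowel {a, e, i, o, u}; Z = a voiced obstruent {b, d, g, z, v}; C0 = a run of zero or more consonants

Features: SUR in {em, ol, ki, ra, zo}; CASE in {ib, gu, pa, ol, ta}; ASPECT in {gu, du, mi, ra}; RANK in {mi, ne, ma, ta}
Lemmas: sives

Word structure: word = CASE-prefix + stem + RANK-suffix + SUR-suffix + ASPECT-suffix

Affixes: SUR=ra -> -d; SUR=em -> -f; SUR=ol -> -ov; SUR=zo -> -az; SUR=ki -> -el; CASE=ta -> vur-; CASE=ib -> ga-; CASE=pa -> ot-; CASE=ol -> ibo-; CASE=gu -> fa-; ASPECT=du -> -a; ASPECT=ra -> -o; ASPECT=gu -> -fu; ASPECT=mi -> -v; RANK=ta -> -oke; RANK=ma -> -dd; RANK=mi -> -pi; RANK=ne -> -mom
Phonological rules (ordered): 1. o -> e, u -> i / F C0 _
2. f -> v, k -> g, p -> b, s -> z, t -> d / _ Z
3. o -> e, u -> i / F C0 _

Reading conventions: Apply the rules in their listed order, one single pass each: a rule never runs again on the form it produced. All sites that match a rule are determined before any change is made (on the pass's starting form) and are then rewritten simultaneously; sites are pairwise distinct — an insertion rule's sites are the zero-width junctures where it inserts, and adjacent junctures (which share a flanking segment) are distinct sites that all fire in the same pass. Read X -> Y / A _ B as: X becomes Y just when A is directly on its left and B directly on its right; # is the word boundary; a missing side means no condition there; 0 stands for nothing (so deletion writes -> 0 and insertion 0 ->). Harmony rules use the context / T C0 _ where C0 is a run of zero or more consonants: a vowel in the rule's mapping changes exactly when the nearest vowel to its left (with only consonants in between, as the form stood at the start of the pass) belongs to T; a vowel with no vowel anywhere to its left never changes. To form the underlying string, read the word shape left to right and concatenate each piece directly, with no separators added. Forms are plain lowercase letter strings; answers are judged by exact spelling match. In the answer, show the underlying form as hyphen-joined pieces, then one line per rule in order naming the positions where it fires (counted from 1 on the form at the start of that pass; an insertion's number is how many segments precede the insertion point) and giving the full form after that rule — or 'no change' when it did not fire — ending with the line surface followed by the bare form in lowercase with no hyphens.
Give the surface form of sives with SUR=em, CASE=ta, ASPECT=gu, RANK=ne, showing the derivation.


underlying: vur-sives-mom-f-fu
1. o -> e, u -> i / F C0 _: fires at position(s) 10: vursivesmemffu
2. f -> v, k -> g, p -> b, s -> z, t -> d / _ Z: no change
3. o -> e, u -> i / F C0 _: fires at position(s) 14: vursivesmemffi
surface: vursivesmemffi


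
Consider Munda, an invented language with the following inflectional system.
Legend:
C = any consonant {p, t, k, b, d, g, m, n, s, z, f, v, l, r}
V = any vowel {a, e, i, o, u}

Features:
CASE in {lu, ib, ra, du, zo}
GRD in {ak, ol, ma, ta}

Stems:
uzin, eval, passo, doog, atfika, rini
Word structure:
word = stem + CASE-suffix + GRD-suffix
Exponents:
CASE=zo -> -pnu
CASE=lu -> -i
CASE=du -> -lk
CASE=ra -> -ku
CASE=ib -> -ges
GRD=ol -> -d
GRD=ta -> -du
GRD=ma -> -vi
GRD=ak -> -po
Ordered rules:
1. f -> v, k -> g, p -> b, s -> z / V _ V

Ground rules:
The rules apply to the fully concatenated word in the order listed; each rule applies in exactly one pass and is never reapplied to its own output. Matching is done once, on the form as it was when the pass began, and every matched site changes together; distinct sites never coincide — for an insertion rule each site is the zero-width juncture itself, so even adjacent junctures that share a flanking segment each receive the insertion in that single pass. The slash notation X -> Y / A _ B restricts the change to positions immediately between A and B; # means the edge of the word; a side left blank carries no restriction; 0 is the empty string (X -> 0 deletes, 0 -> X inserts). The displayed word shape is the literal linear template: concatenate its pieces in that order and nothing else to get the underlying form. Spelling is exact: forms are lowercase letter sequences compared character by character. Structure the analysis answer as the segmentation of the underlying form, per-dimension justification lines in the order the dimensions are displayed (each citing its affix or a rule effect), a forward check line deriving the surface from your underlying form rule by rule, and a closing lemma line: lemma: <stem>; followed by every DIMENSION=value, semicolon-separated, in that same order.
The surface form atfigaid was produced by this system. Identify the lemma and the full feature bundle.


underlying: atfika-i-d
CASE=lu - signalled by the affix -i
GRD=ol - signalled by the affix -d
check: atfikaid -> atfigaid
lemma: atfika; CASE=lu; GRD=ol


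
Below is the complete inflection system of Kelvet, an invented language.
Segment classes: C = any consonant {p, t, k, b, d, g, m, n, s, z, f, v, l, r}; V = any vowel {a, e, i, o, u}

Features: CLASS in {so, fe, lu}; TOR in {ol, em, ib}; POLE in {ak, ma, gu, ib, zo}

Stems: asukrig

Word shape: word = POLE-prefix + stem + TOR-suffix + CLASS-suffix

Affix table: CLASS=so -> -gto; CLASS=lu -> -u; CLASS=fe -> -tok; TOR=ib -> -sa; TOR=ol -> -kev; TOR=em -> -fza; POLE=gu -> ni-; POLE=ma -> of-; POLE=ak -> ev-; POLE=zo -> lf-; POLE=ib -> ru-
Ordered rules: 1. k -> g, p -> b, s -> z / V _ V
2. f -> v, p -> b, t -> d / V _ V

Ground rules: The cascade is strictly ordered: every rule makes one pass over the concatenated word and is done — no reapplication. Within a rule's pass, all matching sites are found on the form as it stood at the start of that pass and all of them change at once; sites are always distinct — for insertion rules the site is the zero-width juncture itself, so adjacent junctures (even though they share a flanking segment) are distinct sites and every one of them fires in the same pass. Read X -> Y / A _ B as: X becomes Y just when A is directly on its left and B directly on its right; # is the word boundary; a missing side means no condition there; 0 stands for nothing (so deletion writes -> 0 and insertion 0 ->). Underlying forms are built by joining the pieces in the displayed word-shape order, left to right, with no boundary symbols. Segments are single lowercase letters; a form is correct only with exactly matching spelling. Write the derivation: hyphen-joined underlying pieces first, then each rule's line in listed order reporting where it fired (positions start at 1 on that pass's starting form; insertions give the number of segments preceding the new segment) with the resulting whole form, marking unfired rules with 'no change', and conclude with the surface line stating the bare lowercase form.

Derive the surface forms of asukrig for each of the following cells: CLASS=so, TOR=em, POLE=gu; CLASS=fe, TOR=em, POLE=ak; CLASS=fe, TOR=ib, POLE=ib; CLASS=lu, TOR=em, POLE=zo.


cell CLASS=so, TOR=em, POLE=gu:
underlying: ni-asukrig-fza-gto
1. k -> g, p -> b, s -> z / V _ V: fires at position(s) 4: niazukrigfzagto
2. f -> v, p -> b, t -> d / V _ V: no change
surface: niazukrigfzagto

cell CLASS=fe, TOR=em, POLE=ak:
underlying: ev-asukrig-fza-tok
1. k -> g, p -> b, s -> z / V _ V: fires at position(s) 4: evazukrigfzatok
2. f -> v, p -> b, t -> d / V _ V: fires at position(s) 13: evazukrigfzadok
surface: evazukrigfzadok

cell CLASS=fe, TOR=ib, POLE=ib:
underlying: ru-asukrig-sa-tok
1. k -> g, p -> b, s -> z / V _ V: fires at position(s) 4: ruazukrigsatok
2. f -> v, p -> b, t -> d / V _ V: fires at position(s) 12: ruazukrigsadok
surface: ruazukrigsadok

cell CLASS=lu, TOR=em, POLE=zo:
underlying: lf-asukrig-fza-u
1. k -> g, p -> b, s -> z / V _ V: fires at position(s) 4: lfazukrigfzau
2. f -> v, p -> b, t -> d / V _ V: no change
surface: lfazukrigfzau


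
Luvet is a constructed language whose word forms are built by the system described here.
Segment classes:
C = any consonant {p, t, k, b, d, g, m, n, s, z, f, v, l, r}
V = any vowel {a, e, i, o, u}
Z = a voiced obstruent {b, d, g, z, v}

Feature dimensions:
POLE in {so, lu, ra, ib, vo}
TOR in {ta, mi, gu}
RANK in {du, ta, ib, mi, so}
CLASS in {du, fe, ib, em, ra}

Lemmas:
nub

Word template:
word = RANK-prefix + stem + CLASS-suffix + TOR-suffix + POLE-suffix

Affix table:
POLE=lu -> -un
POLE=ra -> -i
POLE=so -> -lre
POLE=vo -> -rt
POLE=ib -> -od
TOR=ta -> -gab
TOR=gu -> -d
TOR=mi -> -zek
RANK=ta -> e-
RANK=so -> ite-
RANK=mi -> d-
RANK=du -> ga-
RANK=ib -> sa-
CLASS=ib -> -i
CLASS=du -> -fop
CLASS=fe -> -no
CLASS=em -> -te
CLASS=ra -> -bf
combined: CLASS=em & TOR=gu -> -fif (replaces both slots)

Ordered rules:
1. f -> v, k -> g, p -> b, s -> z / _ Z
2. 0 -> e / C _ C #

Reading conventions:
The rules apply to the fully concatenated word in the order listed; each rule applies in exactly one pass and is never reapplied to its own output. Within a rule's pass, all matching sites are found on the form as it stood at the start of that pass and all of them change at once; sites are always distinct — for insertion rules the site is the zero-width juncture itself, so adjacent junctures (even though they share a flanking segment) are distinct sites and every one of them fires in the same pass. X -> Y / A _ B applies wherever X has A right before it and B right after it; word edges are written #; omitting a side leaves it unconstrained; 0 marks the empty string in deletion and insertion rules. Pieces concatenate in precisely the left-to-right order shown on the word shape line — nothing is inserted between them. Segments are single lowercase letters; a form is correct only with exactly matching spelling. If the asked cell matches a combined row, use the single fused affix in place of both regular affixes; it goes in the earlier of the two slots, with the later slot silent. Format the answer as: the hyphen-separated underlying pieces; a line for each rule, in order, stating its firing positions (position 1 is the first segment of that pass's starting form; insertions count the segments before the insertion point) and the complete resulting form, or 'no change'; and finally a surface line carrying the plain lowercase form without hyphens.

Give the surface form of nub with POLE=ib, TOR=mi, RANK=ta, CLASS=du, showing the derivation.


underlying: e-nub-fop-zek-od
1. f -> v, k -> g, p -> b, s -> z / _ Z: fires at position(s) 7: enubfobzekod
2. 0 -> e / C _ C #: no change
surface: enubfobzekod


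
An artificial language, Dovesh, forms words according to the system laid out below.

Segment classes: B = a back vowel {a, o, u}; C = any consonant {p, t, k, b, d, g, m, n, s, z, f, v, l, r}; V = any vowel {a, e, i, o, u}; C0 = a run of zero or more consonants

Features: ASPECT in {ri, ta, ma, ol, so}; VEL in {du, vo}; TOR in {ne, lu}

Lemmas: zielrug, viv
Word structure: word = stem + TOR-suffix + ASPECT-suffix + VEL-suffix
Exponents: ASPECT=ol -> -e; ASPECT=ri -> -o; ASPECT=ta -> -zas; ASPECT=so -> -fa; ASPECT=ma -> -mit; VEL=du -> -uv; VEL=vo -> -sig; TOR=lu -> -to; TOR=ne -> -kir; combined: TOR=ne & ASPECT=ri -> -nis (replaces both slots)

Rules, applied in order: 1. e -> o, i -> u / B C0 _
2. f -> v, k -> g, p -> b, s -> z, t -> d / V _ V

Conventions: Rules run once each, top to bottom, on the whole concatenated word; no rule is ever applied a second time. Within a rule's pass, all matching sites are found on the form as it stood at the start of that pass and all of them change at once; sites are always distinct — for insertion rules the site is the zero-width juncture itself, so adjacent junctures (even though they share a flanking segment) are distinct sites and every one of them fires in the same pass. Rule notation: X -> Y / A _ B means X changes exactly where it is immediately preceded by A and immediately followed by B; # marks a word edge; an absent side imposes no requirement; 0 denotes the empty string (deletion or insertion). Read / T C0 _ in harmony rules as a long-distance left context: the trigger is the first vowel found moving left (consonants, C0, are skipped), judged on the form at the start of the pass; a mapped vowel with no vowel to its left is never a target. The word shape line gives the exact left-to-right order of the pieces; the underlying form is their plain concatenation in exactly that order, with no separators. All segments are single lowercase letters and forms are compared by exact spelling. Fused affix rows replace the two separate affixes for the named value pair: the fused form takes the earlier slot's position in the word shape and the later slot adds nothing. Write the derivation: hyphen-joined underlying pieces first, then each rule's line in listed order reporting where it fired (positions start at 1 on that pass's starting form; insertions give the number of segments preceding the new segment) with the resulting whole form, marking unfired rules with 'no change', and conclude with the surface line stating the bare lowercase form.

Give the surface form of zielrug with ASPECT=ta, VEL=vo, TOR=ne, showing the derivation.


underlying: zielrug-kir-zas-sig
1. e -> o, i -> u / B C0 _: fires at position(s) 9, 15: zielrugkurzassug
2. f -> v, k -> g, p -> b, s -> z, t -> d / V _ V: no change
surface: zielrugkurzassug


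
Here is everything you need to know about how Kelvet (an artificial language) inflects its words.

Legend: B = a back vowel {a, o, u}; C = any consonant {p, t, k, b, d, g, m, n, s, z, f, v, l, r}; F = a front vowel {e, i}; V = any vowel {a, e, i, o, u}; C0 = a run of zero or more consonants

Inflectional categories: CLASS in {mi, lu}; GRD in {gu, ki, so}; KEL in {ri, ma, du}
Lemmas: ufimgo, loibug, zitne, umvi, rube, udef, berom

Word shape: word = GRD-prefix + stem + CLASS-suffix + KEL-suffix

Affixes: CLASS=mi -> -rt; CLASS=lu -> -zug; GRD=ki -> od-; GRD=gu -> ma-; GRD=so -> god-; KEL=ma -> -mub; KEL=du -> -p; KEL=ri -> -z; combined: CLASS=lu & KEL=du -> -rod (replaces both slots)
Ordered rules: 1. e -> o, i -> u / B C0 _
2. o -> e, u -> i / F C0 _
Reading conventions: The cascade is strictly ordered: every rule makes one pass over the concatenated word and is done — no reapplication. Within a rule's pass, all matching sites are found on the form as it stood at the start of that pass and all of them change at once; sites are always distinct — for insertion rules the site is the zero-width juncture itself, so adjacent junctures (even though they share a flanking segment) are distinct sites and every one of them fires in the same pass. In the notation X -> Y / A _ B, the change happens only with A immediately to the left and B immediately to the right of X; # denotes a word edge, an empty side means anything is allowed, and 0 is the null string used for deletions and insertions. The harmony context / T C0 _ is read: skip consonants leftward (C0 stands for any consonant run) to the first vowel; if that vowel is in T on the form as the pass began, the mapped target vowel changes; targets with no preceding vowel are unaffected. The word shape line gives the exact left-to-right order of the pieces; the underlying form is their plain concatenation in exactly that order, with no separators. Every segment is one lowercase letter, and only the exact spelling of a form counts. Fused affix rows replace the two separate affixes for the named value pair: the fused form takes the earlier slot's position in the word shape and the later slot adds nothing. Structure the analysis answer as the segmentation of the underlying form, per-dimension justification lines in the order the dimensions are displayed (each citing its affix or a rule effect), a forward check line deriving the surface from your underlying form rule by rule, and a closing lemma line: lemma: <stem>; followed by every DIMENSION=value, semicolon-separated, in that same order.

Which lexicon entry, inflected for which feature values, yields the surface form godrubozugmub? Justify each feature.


underlying: god-rube-zug-mub
CLASS=lu - signalled by the affix -zug
GRD=so - signalled by the affix god-
KEL=ma - signalled by the affix -mub
check: godrubezugmub -> godrubozugmub -> godrubozugmub
lemma: rube; CLASS=lu; GRD=so; KEL=ma


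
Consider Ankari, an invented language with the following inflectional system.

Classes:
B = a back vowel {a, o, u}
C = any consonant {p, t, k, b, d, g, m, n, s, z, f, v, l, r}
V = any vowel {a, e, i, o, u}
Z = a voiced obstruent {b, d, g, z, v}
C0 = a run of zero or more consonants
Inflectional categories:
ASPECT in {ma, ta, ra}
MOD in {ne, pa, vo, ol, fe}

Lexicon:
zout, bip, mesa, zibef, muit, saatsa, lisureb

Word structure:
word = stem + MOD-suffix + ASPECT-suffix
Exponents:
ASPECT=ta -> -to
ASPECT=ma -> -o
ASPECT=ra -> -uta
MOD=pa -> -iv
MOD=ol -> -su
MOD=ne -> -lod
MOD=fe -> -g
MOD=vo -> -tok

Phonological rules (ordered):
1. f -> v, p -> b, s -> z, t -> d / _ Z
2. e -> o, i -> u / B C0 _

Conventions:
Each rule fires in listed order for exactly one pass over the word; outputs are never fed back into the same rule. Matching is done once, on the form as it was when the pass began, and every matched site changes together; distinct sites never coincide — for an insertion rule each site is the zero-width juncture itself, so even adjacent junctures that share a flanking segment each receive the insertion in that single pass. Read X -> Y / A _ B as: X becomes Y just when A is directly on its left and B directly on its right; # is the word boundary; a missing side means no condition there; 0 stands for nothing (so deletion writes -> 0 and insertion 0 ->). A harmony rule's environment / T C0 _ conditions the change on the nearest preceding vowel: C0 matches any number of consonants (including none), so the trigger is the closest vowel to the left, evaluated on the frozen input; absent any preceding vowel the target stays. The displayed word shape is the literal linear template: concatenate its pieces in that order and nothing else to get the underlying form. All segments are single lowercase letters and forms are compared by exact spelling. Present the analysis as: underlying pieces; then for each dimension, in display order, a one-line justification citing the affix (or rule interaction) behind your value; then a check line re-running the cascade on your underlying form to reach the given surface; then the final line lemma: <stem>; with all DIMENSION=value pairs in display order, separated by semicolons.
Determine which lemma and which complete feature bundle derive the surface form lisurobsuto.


underlying: lisureb-su-to
ASPECT=ta - signalled by the affix -to
MOD=ol - signalled by the affix -su
check: lisurebsuto -> lisurebsuto -> lisurobsuto
lemma: lisureb; ASPECT=ta; MOD=ol


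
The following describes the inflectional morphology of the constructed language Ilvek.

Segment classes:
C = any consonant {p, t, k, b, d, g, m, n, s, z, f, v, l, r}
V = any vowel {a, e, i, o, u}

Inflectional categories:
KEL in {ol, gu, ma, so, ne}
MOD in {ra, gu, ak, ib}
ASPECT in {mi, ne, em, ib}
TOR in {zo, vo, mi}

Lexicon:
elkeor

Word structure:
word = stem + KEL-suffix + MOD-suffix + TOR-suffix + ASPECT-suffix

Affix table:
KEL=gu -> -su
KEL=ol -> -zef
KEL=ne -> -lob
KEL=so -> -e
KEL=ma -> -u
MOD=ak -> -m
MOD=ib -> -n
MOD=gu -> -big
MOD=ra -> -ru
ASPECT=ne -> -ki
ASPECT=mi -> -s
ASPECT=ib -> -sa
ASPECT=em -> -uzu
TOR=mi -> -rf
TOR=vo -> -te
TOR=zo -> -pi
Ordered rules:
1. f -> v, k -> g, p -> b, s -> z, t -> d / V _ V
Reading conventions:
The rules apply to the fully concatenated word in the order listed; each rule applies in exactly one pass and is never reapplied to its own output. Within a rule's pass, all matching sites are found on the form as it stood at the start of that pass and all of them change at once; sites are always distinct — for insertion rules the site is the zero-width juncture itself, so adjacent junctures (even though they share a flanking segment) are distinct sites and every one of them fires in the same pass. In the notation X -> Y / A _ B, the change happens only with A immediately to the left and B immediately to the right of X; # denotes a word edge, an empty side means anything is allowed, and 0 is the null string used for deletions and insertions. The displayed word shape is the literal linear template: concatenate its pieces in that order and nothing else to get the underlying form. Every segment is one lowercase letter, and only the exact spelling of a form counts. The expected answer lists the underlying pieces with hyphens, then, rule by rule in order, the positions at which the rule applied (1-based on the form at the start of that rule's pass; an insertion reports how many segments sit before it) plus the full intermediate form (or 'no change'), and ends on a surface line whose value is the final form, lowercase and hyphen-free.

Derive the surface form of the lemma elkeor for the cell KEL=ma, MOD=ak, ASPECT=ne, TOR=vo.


underlying: elkeor-u-m-te-ki
1. f -> v, k -> g, p -> b, s -> z, t -> d / V _ V: fires at position(s) 11: elkeorumtegi
surface: elkeorumtegi


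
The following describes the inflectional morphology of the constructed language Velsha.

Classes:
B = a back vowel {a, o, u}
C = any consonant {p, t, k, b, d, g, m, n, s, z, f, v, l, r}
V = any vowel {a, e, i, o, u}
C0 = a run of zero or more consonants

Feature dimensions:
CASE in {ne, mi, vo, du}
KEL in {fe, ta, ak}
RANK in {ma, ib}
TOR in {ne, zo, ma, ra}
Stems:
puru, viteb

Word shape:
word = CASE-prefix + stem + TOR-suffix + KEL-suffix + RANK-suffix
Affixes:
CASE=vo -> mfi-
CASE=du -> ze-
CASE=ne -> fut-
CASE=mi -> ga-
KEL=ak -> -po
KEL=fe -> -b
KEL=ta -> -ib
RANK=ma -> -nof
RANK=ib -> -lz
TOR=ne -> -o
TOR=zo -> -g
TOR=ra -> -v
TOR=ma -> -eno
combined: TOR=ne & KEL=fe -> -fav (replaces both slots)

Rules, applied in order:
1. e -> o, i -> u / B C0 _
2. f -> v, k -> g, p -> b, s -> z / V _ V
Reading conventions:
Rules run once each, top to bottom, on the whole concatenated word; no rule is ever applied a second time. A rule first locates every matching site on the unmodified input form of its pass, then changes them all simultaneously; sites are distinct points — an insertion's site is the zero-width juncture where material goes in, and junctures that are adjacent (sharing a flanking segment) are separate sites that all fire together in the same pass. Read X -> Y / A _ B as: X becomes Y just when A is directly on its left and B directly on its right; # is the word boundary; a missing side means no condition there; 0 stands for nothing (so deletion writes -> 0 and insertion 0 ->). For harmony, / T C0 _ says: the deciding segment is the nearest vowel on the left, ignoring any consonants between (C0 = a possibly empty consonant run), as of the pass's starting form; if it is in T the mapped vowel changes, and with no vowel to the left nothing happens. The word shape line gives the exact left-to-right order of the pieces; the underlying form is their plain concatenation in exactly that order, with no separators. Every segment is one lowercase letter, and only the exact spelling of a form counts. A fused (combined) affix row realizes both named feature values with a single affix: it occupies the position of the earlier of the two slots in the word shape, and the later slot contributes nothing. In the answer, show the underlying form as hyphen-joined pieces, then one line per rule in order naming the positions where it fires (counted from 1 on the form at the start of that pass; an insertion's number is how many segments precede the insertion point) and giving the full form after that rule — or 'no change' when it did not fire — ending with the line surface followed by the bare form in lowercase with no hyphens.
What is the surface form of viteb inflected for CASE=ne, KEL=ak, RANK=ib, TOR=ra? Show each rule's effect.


underlying: fut-viteb-v-po-lz
1. e -> o, i -> u / B C0 _: fires at position(s) 5: futvutebvpolz
2. f -> v, k -> g, p -> b, s -> z / V _ V: no change
surface: futvutebvpolz


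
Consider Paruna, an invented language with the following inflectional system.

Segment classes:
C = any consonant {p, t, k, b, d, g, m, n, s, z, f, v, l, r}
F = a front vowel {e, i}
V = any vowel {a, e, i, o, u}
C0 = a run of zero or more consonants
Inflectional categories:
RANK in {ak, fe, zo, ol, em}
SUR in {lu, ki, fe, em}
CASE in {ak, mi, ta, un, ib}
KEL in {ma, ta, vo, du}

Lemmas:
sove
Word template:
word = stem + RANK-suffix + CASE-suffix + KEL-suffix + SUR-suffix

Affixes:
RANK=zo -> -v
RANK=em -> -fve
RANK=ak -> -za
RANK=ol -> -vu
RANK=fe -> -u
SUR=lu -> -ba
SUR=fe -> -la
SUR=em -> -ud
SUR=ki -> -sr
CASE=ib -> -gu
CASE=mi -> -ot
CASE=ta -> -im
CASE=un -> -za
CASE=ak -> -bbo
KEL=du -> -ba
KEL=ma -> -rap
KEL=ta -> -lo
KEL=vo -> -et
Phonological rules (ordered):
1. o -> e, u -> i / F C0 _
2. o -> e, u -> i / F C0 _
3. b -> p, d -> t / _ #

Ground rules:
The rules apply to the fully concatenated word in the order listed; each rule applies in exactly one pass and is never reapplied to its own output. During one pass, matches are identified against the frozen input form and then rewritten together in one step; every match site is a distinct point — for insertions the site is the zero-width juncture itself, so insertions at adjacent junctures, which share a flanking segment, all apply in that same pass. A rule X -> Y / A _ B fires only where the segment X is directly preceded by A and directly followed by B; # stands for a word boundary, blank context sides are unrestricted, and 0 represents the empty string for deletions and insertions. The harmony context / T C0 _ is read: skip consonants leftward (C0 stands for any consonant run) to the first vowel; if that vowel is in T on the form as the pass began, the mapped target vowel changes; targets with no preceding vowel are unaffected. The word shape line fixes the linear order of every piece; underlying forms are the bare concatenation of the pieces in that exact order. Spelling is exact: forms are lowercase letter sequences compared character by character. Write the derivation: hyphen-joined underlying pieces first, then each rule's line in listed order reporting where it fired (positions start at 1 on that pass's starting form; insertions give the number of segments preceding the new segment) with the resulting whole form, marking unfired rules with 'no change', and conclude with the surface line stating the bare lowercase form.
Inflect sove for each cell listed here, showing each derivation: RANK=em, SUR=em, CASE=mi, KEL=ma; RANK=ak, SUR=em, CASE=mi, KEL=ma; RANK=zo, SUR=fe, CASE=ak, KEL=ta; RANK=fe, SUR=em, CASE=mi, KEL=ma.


cell RANK=em, SUR=em, CASE=mi, KEL=ma:
underlying: sove-fve-ot-rap-ud
1. o -> e, u -> i / F C0 _: fires at position(s) 8: sovefveetrapud
2. o -> e, u -> i / F C0 _: no change
3. b -> p, d -> t / _ #: fires at position(s) 14: sovefveetraput
surface: sovefveetraput

cell RANK=ak, SUR=em, CASE=mi, KEL=ma:
underlying: sove-za-ot-rap-ud
1. o -> e, u -> i / F C0 _: no change
2. o -> e, u -> i / F C0 _: no change
3. b -> p, d -> t / _ #: fires at position(s) 13: sovezaotraput
surface: sovezaotraput

cell RANK=zo, SUR=fe, CASE=ak, KEL=ta:
underlying: sove-v-bbo-lo-la
1. o -> e, u -> i / F C0 _: fires at position(s) 8: sovevbbelola
2. o -> e, u -> i / F C0 _: fires at position(s) 10: sovevbbelela
3. b -> p, d -> t / _ #: no change
surface: sovevbbelela

cell RANK=fe, SUR=em, CASE=mi, KEL=ma:
underlying: sove-u-ot-rap-ud
1. o -> e, u -> i / F C0 _: fires at position(s) 5: soveiotrapud
2. o -> e, u -> i / F C0 _: fires at position(s) 6: soveietrapud
3. b -> p, d -> t / _ #: fires at position(s) 12: soveietraput
surface: soveietraput


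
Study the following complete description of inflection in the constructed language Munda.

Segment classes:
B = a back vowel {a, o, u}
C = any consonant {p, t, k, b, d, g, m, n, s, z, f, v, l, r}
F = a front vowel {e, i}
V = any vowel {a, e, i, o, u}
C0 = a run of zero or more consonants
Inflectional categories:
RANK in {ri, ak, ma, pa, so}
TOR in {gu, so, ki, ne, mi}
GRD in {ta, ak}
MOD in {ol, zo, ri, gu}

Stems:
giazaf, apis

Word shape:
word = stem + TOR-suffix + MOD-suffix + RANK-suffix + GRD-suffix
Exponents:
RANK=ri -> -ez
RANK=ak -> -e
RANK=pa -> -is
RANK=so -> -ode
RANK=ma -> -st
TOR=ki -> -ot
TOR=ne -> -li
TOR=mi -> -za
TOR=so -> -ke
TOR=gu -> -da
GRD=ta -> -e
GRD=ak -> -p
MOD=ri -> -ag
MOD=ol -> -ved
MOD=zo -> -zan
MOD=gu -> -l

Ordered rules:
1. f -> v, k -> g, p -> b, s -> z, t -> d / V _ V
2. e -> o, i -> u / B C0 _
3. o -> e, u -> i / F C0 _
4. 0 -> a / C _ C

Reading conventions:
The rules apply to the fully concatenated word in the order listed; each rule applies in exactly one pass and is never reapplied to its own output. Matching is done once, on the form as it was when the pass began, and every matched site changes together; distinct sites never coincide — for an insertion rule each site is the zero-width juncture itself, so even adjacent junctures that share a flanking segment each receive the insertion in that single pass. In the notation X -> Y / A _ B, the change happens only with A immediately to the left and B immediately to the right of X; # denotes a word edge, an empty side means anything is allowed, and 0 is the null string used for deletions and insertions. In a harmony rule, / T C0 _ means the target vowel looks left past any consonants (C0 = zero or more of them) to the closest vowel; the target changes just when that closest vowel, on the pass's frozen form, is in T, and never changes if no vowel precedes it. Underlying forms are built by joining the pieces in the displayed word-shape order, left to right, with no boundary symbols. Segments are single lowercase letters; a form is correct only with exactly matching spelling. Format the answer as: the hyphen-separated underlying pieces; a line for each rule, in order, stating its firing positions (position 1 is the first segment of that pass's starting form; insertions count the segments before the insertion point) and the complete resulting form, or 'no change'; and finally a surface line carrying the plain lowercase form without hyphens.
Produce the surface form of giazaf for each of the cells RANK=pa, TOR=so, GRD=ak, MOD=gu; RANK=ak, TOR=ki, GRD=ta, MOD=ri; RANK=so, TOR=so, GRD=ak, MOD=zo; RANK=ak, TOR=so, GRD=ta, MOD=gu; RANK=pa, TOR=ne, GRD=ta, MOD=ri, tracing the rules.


cell RANK=pa, TOR=so, GRD=ak, MOD=gu:
underlying: giazaf-ke-l-is-p
1. f -> v, k -> g, p -> b, s -> z, t -> d / V _ V: no change
2. e -> o, i -> u / B C0 _: fires at position(s) 8: giazafkolisp
3. o -> e, u -> i / F C0 _: no change
4. 0 -> a / C _ C: inserts after position(s) 6, 11: giazafakolisap
surface: giazafakolisap

cell RANK=ak, TOR=ki, GRD=ta, MOD=ri:
underlying: giazaf-ot-ag-e-e
1. f -> v, k -> g, p -> b, s -> z, t -> d / V _ V: fires at position(s) 6, 8: giazavodagee
2. e -> o, i -> u / B C0 _: fires at position(s) 11: giazavodagoe
3. o -> e, u -> i / F C0 _: no change
4. 0 -> a / C _ C: no change
surface: giazavodagoe

cell RANK=so, TOR=so, GRD=ak, MOD=zo:
underlying: giazaf-ke-zan-ode-p
1. f -> v, k -> g, p -> b, s -> z, t -> d / V _ V: no change
2. e -> o, i -> u / B C0 _: fires at position(s) 8, 14: giazafkozanodop
3. o -> e, u -> i / F C0 _: no change
4. 0 -> a / C _ C: inserts after position(s) 6: giazafakozanodop
surface: giazafakozanodop

cell RANK=ak, TOR=so, GRD=ta, MOD=gu:
underlying: giazaf-ke-l-e-e
1. f -> v, k -> g, p -> b, s -> z, t -> d / V _ V: no change
2. e -> o, i -> u / B C0 _: fires at position(s) 8: giazafkolee
3. o -> e, u -> i / F C0 _: no change
4. 0 -> a / C _ C: inserts after position(s) 6: giazafakolee
surface: giazafakolee

cell RANK=pa, TOR=ne, GRD=ta, MOD=ri:
underlying: giazaf-li-ag-is-e
1. f -> v, k -> g, p -> b, s -> z, t -> d / V _ V: fires at position(s) 12: giazafliagize
2. e -> o, i -> u / B C0 _: fires at position(s) 8, 11: giazafluaguze
3. o -> e, u -> i / F C0 _: no change
4. 0 -> a / C _ C: inserts after position(s) 6: giazafaluaguze
surface: giazafaluaguze
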